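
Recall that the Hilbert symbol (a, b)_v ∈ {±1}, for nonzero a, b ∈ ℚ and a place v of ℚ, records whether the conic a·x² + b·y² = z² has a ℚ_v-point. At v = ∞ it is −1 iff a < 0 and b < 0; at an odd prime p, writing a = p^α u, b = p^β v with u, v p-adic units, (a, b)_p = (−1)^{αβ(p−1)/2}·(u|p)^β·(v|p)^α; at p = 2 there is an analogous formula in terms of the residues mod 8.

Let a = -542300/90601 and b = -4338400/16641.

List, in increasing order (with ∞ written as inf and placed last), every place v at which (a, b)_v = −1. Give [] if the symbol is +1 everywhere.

Mod squares: a ≡ -5423, b ≡ -10846. Check v ∈ {∞, 2, 3, 5, 7, 11, 17, 29, 43}.
v=5: a=5^2·(≡3), b=5^2·(≡4) mod 5; (3|5)=-1, (4|5)=+1; (−1)^{2·2·2}·(-1)^2·(+1)^2 = +1.
v=∞: -5423 < 0 and -10846 < 0  ⇒  (a,b)_∞ = -1.
v=17: a=17^1·(≡16), b=17^1·(≡15) mod 17; (16|17)=+1, (15|17)=+1; (−1)^{1·1·8}·(+1)^1·(+1)^1 = +1.
v=29: a=29^1·(≡1), b=29^1·(≡21) mod 29; (1|29)=+1, (21|29)=-1; (−1)^{1·1·14}·(+1)^1·(-1)^1 = -1.
v=3: a=3^0·(≡1), b=3^-2·(≡2) mod 3; (1|3)=+1, (2|3)=-1; (−1)^{0·-2·1}·(+1)^-2·(-1)^0 = +1.
v=11: a=11^1·(≡7), b=11^1·(≡3) mod 11; (7|11)=-1, (3|11)=+1; (−1)^{1·1·5}·(-1)^1·(+1)^1 = +1.
v=7: a=7^-2·(≡4), b=7^0·(≡2) mod 7; (4|7)=+1, (2|7)=+1; (−1)^{-2·0·3}·(+1)^0·(+1)^-2 = +1.
v=2: v_2(a)=2, v_2(b)=5; units ≡ 1, 1 (mod 8); ε·ε+αω+βω = 0·0+2·0+5·0 ≡ 0  ⇒  (a,b)_2 = +1.
v=43: a=43^-2·(≡17), b=43^-2·(≡19) mod 43; (17|43)=+1, (19|43)=-1; (−1)^{-2·-2·21}·(+1)^-2·(-1)^-2 = +1.
|Ram(-5423, -10846)| = 2, even; anisotropic at {29, ∞}.

[29, inf]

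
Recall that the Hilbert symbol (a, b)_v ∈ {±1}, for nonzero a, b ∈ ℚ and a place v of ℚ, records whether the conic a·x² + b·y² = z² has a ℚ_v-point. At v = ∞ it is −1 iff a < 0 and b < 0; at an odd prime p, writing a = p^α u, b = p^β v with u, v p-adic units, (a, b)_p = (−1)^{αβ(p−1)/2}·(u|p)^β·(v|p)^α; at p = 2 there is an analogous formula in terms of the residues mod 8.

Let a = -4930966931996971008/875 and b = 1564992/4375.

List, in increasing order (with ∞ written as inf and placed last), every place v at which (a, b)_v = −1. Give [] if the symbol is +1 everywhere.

[3, 13]

(a, b) ≡ (-1155, 19019) mod (ℚ^×)²; places V = {2, 3, 5, 7, 11, 13, 19, ∞}.
(a,b)_∞: sgn(-1155)=−, sgn(19019)=+, so +1.
(a,b)_2: α=12, β=6; u≡5, v≡3 (mod 8); ε(u)ε(v)=0·1, αω(v)=12·1, βω(u)=6·1; sum ≡ 0  ⇒  +1.
(a,b)_7: α=-1, u≡3; β=-1, v≡1 (mod 7); (3|7)=-1, (1|7)=+1; sign (−1)^1·-1^-1·+1^-1 = +1.
(a,b)_19: α=4, u≡5; β=1, v≡12 (mod 19); (5|19)=+1, (12|19)=-1; sign (−1)^0·+1^1·-1^4 = +1.
(a,b)_5: α=-3, u≡1; β=-4, v≡1 (mod 5); (1|5)=+1, (1|5)=+1; sign (−1)^0·+1^-4·+1^-3 = +1.
(a,b)_11: α=3, u≡5; β=1, v≡8 (mod 11); (5|11)=+1, (8|11)=-1; sign (−1)^1·+1^1·-1^3 = +1.
(a,b)_3: α=5, u≡2; β=2, v≡2 (mod 3); (2|3)=-1, (2|3)=-1; sign (−1)^0·-1^2·-1^5 = -1.
(a,b)_13: α=4, u≡6; β=1, v≡8 (mod 13); (6|13)=-1, (8|13)=-1; sign (−1)^0·-1^1·-1^4 = -1.
Ram(-1155, 19019) = {3, 13}; no ℚ_3-point on the conic.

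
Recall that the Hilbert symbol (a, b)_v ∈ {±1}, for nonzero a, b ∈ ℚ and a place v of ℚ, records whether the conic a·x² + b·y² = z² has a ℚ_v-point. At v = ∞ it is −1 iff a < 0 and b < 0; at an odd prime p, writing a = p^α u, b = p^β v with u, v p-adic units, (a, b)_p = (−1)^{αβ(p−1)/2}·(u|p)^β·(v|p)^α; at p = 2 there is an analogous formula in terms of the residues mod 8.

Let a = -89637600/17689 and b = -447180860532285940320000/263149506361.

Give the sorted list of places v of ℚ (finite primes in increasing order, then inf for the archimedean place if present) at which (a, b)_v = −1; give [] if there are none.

(a, b) ≡ (-1326, -663) mod (ℚ^×)²; places V = {2, 3, 5, 7, 13, 17, 19, 29, 31, ∞}.
(a,b)_7: α=-2, u≡1; β=-4, v≡4 (mod 7); (1|7)=+1, (4|7)=+1; sign (−1)^0·+1^-4·+1^-2 = +1.
(a,b)_29: α=0, u≡21; β=-2, v≡5 (mod 29); (21|29)=-1, (5|29)=+1; sign (−1)^0·-1^-2·+1^0 = +1.
(a,b)_31: α=0, u≡9; β=2, v≡5 (mod 31); (9|31)=+1, (5|31)=+1; sign (−1)^0·+1^2·+1^0 = +1.
(a,b)_3: α=1, u≡2; β=13, v≡1 (mod 3); (2|3)=-1, (1|3)=+1; sign (−1)^1·-1^13·+1^1 = +1.
(a,b)_∞: sgn(-1326)=−, sgn(-663)=−, so -1.
(a,b)_13: α=3, u≡8; β=5, v≡12 (mod 13); (8|13)=-1, (12|13)=+1; sign (−1)^0·-1^5·+1^3 = -1.
(a,b)_2: α=5, β=8; u≡1, v≡1 (mod 8); ε(u)ε(v)=0·0, αω(v)=5·0, βω(u)=8·0; sum ≡ 0  ⇒  +1.
(a,b)_19: α=-2, u≡1; β=-4, v≡14 (mod 19); (1|19)=+1, (14|19)=-1; sign (−1)^0·+1^-4·-1^-2 = +1.
(a,b)_17: α=1, u≡10; β=3, v≡3 (mod 17); (10|17)=-1, (3|17)=-1; sign (−1)^0·-1^3·-1^1 = +1.
(a,b)_5: α=2, u≡4; β=4, v≡3 (mod 5); (4|5)=+1, (3|5)=-1; sign (−1)^0·+1^4·-1^2 = +1.
|Ram(-1326, -663)| = 2, even; anisotropic at {13, ∞}.

[13, inf]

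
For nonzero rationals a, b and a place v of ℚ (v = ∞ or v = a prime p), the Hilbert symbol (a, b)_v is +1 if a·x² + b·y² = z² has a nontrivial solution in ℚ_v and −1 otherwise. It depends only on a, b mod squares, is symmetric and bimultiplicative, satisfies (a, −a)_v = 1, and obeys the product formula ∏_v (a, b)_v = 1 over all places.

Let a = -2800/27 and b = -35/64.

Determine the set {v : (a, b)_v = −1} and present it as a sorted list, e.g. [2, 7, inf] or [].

Mod squares: a ≡ -21, b ≡ -35. Check v ∈ {∞, 2, 3, 5, 7}.
v=∞: -21 < 0 and -35 < 0  ⇒  (a,b)_∞ = -1.
v=7: a=7^1·(≡1), b=7^1·(≡2) mod 7; (1|7)=+1, (2|7)=+1; (−1)^{1·1·3}·(+1)^1·(+1)^1 = -1.
v=3: a=3^-3·(≡2), b=3^0·(≡1) mod 3; (2|3)=-1, (1|3)=+1; (−1)^{-3·0·1}·(-1)^0·(+1)^-3 = +1.
v=2: v_2(a)=4, v_2(b)=-6; units ≡ 3, 5 (mod 8); ε·ε+αω+βω = 1·0+4·1+-6·1 ≡ 0  ⇒  (a,b)_2 = +1.
v=5: a=5^2·(≡4), b=5^1·(≡2) mod 5; (4|5)=+1, (2|5)=-1; (−1)^{2·1·2}·(+1)^1·(-1)^2 = +1.
Ram(-21, -35) = {7, ∞}; no ℚ_7-point on the conic.

[7, inf]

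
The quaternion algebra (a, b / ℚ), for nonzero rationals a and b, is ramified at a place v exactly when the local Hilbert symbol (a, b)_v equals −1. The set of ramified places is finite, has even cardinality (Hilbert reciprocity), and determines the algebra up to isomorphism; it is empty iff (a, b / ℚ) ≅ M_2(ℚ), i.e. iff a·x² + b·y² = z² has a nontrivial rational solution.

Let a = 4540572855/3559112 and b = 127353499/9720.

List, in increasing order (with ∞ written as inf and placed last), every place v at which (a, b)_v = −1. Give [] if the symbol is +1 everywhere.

[2, 5]

(a, b) ≡ (910, 2730) mod (ℚ^×)²; places V = {2, 3, 5, 7, 13, 23, 29, ∞}.
(a,b)_3: α=10, u≡1; β=-5, v≡1 (mod 3); (1|3)=+1, (1|3)=+1; sign (−1)^0·+1^-5·+1^10 = +1.
(a,b)_23: α=-2, u≡4; β=0, v≡6 (mod 23); (4|23)=+1, (6|23)=+1; sign (−1)^0·+1^0·+1^-2 = +1.
(a,b)_5: α=1, u≡3; β=-1, v≡1 (mod 5); (3|5)=-1, (1|5)=+1; sign (−1)^0·-1^-1·+1^1 = -1.
(a,b)_∞: sgn(910)=+, sgn(2730)=+, so +1.
(a,b)_13: α=3, u≡6; β=5, v≡2 (mod 13); (6|13)=-1, (2|13)=-1; sign (−1)^0·-1^5·-1^3 = +1.
(a,b)_7: α=1, u≡2; β=3, v≡5 (mod 7); (2|7)=+1, (5|7)=-1; sign (−1)^1·+1^3·-1^1 = +1.
(a,b)_29: α=-2, u≡18; β=0, v≡23 (mod 29); (18|29)=-1, (23|29)=+1; sign (−1)^0·-1^0·+1^-2 = +1.
(a,b)_2: α=-3, β=-3; u≡7, v≡5 (mod 8); ε(u)ε(v)=1·0, αω(v)=-3·1, βω(u)=-3·0; sum ≡ 1  ⇒  -1.
Ram(910, 2730) = {2, 5}; no ℚ_2-point on the conic.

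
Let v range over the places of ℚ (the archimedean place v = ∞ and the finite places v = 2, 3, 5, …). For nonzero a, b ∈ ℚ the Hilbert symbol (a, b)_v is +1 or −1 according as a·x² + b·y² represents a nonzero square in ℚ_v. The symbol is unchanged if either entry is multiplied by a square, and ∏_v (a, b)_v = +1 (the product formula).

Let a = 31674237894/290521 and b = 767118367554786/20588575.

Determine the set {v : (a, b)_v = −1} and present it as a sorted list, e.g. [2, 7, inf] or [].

[7, 13]

(a, b) ≡ (6, 12558) mod (ℚ^×)²; places V = {2, 3, 5, 7, 11, 13, 23, ∞}.
(a,b)_11: α=-2, u≡8; β=0, v≡7 (mod 11); (8|11)=-1, (7|11)=-1; sign (−1)^0·-1^0·-1^-2 = +1.
(a,b)_∞: sgn(6)=+, sgn(12558)=+, so +1.
(a,b)_23: α=2, u≡2; β=3, v≡15 (mod 23); (2|23)=+1, (15|23)=-1; sign (−1)^0·+1^3·-1^2 = +1.
(a,b)_5: α=0, u≡4; β=-2, v≡2 (mod 5); (4|5)=+1, (2|5)=-1; sign (−1)^0·+1^-2·-1^0 = +1.
(a,b)_7: α=-4, u≡6; β=-7, v≡4 (mod 7); (6|7)=-1, (4|7)=+1; sign (−1)^0·-1^-7·+1^-4 = -1.
(a,b)_3: α=11, u≡2; β=15, v≡1 (mod 3); (2|3)=-1, (1|3)=+1; sign (−1)^1·-1^15·+1^11 = +1.
(a,b)_13: α=2, u≡11; β=3, v≡9 (mod 13); (11|13)=-1, (9|13)=+1; sign (−1)^0·-1^3·+1^2 = -1.
(a,b)_2: α=1, β=1; u≡3, v≡7 (mod 8); ε(u)ε(v)=1·1, αω(v)=1·0, βω(u)=1·1; sum ≡ 0  ⇒  +1.
|Ram(6, 12558)| = 2, even; anisotropic at {7, 13}.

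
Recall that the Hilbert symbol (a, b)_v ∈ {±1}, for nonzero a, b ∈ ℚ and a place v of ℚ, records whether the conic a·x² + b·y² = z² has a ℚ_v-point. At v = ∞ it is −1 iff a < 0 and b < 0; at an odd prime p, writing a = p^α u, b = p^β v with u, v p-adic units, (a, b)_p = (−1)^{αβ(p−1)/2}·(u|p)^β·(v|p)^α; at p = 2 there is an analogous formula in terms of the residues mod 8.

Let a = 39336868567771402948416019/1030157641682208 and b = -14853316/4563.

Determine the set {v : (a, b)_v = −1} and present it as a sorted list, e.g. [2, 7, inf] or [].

(a, b) ≡ (518, -3) mod (ℚ^×)²; places V = {2, 3, 7, 11, 13, 19, 29, 31, 37, 41, 47, ∞}.
(a,b)_13: α=-4, u≡5; β=-2, v≡3 (mod 13); (5|13)=-1, (3|13)=+1; sign (−1)^0·-1^-2·+1^-4 = +1.
(a,b)_7: α=3, u≡1; β=0, v≡2 (mod 7); (1|7)=+1, (2|7)=+1; sign (−1)^0·+1^0·+1^3 = +1.
(a,b)_41: α=4, u≡7; β=2, v≡29 (mod 41); (7|41)=-1, (29|41)=-1; sign (−1)^0·-1^2·-1^4 = +1.
(a,b)_19: α=-4, u≡6; β=0, v≡16 (mod 19); (6|19)=+1, (16|19)=+1; sign (−1)^0·+1^0·+1^-4 = +1.
(a,b)_47: α=6, u≡27; β=2, v≡11 (mod 47); (27|47)=+1, (11|47)=-1; sign (−1)^0·+1^2·-1^6 = +1.
(a,b)_29: α=2, u≡4; β=0, v≡2 (mod 29); (4|29)=+1, (2|29)=-1; sign (−1)^0·+1^0·-1^2 = +1.
(a,b)_2: α=-5, β=2; u≡3, v≡5 (mod 8); ε(u)ε(v)=1·0, αω(v)=-5·1, βω(u)=2·1; sum ≡ 1  ⇒  -1.
(a,b)_31: α=-2, u≡11; β=0, v≡4 (mod 31); (11|31)=-1, (4|31)=+1; sign (−1)^0·-1^0·+1^-2 = +1.
(a,b)_3: α=-2, u≡2; β=-3, v≡2 (mod 3); (2|3)=-1, (2|3)=-1; sign (−1)^0·-1^-3·-1^-2 = -1.
(a,b)_37: α=1, u≡35; β=0, v≡34 (mod 37); (35|37)=-1, (34|37)=+1; sign (−1)^0·-1^0·+1^1 = +1.
(a,b)_11: α=2, u≡3; β=0, v≡8 (mod 11); (3|11)=+1, (8|11)=-1; sign (−1)^0·+1^0·-1^2 = +1.
(a,b)_∞: sgn(518)=+, sgn(-3)=−, so +1.
(518, -3 / ℚ) ramifies at {2, 3}: a division algebra.

[2, 3]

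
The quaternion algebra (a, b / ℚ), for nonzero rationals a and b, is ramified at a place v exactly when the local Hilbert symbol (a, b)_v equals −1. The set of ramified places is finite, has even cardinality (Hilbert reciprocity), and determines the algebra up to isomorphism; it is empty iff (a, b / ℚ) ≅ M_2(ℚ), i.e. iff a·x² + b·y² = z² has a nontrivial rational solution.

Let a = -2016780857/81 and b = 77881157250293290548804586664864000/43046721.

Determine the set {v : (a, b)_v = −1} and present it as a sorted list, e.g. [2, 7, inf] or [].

[5, 7, 19, 29]

(a, b) ≡ (-41158793, 61057486385) mod (ℚ^×)²; places V = {2, 3, 5, 7, 13, 19, 29, 31, 41, 47, 53, ∞}.
(a,b)_19: α=0, u≡8; β=1, v≡16 (mod 19); (8|19)=-1, (16|19)=+1; sign (−1)^0·-1^1·+1^0 = -1.
(a,b)_2: α=0, β=8; u≡7, v≡1 (mod 8); ε(u)ε(v)=1·0, αω(v)=0·0, βω(u)=8·0; sum ≡ 0  ⇒  +1.
(a,b)_29: α=0, u≡12; β=1, v≡24 (mod 29); (12|29)=-1, (24|29)=+1; sign (−1)^0·-1^1·+1^0 = -1.
(a,b)_53: α=1, u≡49; β=3, v≡16 (mod 53); (49|53)=+1, (16|53)=+1; sign (−1)^0·+1^3·+1^1 = +1.
(a,b)_31: α=1, u≡6; β=3, v≡20 (mod 31); (6|31)=-1, (20|31)=+1; sign (−1)^1·-1^3·+1^1 = +1.
(a,b)_3: α=-4, u≡1; β=-16, v≡2 (mod 3); (1|3)=+1, (2|3)=-1; sign (−1)^0·+1^-16·-1^-4 = +1.
(a,b)_41: α=1, u≡27; β=3, v≡17 (mod 41); (27|41)=-1, (17|41)=-1; sign (−1)^0·-1^3·-1^1 = +1.
(a,b)_13: α=1, u≡2; β=2, v≡1 (mod 13); (2|13)=-1, (1|13)=+1; sign (−1)^0·-1^2·+1^1 = +1.
(a,b)_∞: sgn(-41158793)=−, sgn(61057486385)=+, so +1.
(a,b)_5: α=0, u≡3; β=3, v≡2 (mod 5); (3|5)=-1, (2|5)=-1; sign (−1)^0·-1^3·-1^0 = -1.
(a,b)_47: α=1, u≡24; β=3, v≡19 (mod 47); (24|47)=+1, (19|47)=-1; sign (−1)^1·+1^3·-1^1 = +1.
(a,b)_7: α=2, u≡6; β=7, v≡5 (mod 7); (6|7)=-1, (5|7)=-1; sign (−1)^0·-1^7·-1^2 = -1.
Ram(-41158793, 61057486385) = {5, 7, 19, 29}; no ℚ_5-point on the conic.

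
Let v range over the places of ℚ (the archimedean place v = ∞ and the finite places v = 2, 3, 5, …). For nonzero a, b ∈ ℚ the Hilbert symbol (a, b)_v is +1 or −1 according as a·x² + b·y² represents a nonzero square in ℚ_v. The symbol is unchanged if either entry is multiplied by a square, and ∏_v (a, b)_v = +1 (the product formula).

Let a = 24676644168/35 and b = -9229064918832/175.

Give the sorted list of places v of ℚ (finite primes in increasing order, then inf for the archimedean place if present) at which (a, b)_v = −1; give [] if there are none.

Mod squares: a ≡ 70, b ≡ -1309. Check v ∈ {∞, 2, 3, 5, 7, 11, 17}.
v=5: a=5^-1·(≡4), b=5^-2·(≡4) mod 5; (4|5)=+1, (4|5)=+1; (−1)^{-1·-2·2}·(+1)^-2·(+1)^-1 = +1.
v=2: v_2(a)=3, v_2(b)=4; units ≡ 3, 3 (mod 8); ε·ε+αω+βω = 1·1+3·1+4·1 ≡ 0  ⇒  (a,b)_2 = +1.
v=17: a=17^2·(≡4), b=17^3·(≡13) mod 17; (4|17)=+1, (13|17)=+1; (−1)^{2·3·8}·(+1)^3·(+1)^2 = +1.
v=3: a=3^6·(≡1), b=3^6·(≡2) mod 3; (1|3)=+1, (2|3)=-1; (−1)^{6·6·1}·(+1)^6·(-1)^6 = +1.
v=∞: 70 > 0 and -1309 < 0  ⇒  (a,b)_∞ = +1.
v=7: a=7^-1·(≡3), b=7^-1·(≡1) mod 7; (3|7)=-1, (1|7)=+1; (−1)^{-1·-1·3}·(-1)^-1·(+1)^-1 = +1.
v=11: a=11^4·(≡3), b=11^5·(≡6) mod 11; (3|11)=+1, (6|11)=-1; (−1)^{4·5·5}·(+1)^5·(-1)^4 = +1.
Every local symbol is +1, so the conic 70·x² + -1309·y² = z² has ℚ_v-points for all v and hence a ℚ-point; (a, b / ℚ) ≅ M_2(ℚ).

[]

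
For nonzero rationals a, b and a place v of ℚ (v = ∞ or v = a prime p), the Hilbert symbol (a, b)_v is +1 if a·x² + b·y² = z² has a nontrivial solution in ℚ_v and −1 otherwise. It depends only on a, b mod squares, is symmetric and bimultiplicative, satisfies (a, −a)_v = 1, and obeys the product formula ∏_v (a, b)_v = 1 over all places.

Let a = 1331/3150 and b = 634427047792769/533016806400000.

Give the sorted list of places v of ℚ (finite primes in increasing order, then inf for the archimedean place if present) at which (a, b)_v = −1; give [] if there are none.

Mod squares: a ≡ 154, b ≡ 2090. Check v ∈ {∞, 2, 3, 5, 7, 11, 13, 17, 19}.
v=13: a=13^0·(≡11), b=13^-4·(≡1) mod 13; (11|13)=-1, (1|13)=+1; (−1)^{0·-4·6}·(-1)^-4·(+1)^0 = +1.
v=∞: 154 > 0 and 2090 > 0  ⇒  (a,b)_∞ = +1.
v=5: a=5^-2·(≡1), b=5^-5·(≡3) mod 5; (1|5)=+1, (3|5)=-1; (−1)^{-2·-5·2}·(+1)^-5·(-1)^-2 = +1.
v=7: a=7^-1·(≡4), b=7^2·(≡4) mod 7; (4|7)=+1, (4|7)=+1; (−1)^{-1·2·3}·(+1)^2·(+1)^-1 = +1.
v=2: v_2(a)=-1, v_2(b)=-13; units ≡ 5, 5 (mod 8); ε·ε+αω+βω = 0·0+-1·1+-13·1 ≡ 0  ⇒  (a,b)_2 = +1.
v=3: a=3^-2·(≡1), b=3^-6·(≡2) mod 3; (1|3)=+1, (2|3)=-1; (−1)^{-2·-6·1}·(+1)^-6·(-1)^-2 = +1.
v=19: a=19^0·(≡14), b=19^1·(≡8) mod 19; (14|19)=-1, (8|19)=-1; (−1)^{0·1·9}·(-1)^1·(-1)^0 = -1.
v=11: a=11^3·(≡3), b=11^9·(≡1) mod 11; (3|11)=+1, (1|11)=+1; (−1)^{3·9·5}·(+1)^9·(+1)^3 = -1.
v=17: a=17^0·(≡1), b=17^2·(≡2) mod 17; (1|17)=+1, (2|17)=+1; (−1)^{0·2·8}·(+1)^2·(+1)^0 = +1.
Ram(154, 2090) = {11, 19}; no ℚ_11-point on the conic.

[11, 19]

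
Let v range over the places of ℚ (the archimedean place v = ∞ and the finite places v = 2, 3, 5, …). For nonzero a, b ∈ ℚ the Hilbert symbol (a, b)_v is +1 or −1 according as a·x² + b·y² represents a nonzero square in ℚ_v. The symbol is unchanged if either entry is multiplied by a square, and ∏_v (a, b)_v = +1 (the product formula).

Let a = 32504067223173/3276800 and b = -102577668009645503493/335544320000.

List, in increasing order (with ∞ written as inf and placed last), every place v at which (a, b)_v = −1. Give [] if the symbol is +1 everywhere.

Mod squares: a ≡ 874, b ≡ -420394. Check v ∈ {∞, 2, 3, 5, 7, 13, 19, 23, 37}.
v=7: a=7^2·(≡5), b=7^2·(≡5) mod 7; (5|7)=-1, (5|7)=-1; (−1)^{2·2·3}·(-1)^2·(-1)^2 = +1.
v=2: v_2(a)=-17, v_2(b)=-29; units ≡ 5, 3 (mod 8); ε·ε+αω+βω = 0·1+-17·1+-29·1 ≡ 0  ⇒  (a,b)_2 = +1.
v=∞: 874 > 0 and -420394 < 0  ⇒  (a,b)_∞ = +1.
v=3: a=3^8·(≡1), b=3^16·(≡2) mod 3; (1|3)=+1, (2|3)=-1; (−1)^{8·16·1}·(+1)^16·(-1)^8 = +1.
v=19: a=19^1·(≡14), b=19^1·(≡1) mod 19; (14|19)=-1, (1|19)=+1; (−1)^{1·1·9}·(-1)^1·(+1)^1 = +1.
v=23: a=23^1·(≡15), b=23^1·(≡22) mod 23; (15|23)=-1, (22|23)=-1; (−1)^{1·1·11}·(-1)^1·(-1)^1 = -1.
v=13: a=13^2·(≡1), b=13^3·(≡8) mod 13; (1|13)=+1, (8|13)=-1; (−1)^{2·3·6}·(+1)^3·(-1)^2 = +1.
v=37: a=37^2·(≡24), b=37^3·(≡12) mod 37; (24|37)=-1, (12|37)=+1; (−1)^{2·3·18}·(-1)^3·(+1)^2 = -1.
v=5: a=5^-2·(≡4), b=5^-4·(≡1) mod 5; (4|5)=+1, (1|5)=+1; (−1)^{-2·-4·2}·(+1)^-4·(+1)^-2 = +1.
Ram(874, -420394) = {23, 37}; no ℚ_23-point on the conic.

[23, 37]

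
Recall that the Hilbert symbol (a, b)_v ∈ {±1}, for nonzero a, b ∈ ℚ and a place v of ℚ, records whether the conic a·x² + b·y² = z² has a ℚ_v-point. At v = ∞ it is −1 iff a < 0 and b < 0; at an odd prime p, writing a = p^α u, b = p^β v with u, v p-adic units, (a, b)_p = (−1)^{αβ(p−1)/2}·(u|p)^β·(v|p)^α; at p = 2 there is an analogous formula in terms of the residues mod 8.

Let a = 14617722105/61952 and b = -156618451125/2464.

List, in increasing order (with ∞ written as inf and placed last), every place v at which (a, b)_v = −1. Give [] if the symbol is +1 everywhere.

Mod squares: a ≡ 210, b ≡ -770. Check v ∈ {∞, 2, 3, 5, 7, 11, 19, 23}.
v=11: a=11^-2·(≡5), b=11^-1·(≡10) mod 11; (5|11)=+1, (10|11)=-1; (−1)^{-2·-1·5}·(+1)^-1·(-1)^-2 = +1.
v=5: a=5^1·(≡3), b=5^3·(≡4) mod 5; (3|5)=-1, (4|5)=+1; (−1)^{1·3·2}·(-1)^3·(+1)^1 = -1.
v=2: v_2(a)=-9, v_2(b)=-5; units ≡ 1, 7 (mod 8); ε·ε+αω+βω = 0·1+-9·0+-5·0 ≡ 0  ⇒  (a,b)_2 = +1.
v=23: a=23^2·(≡3), b=23^2·(≡2) mod 23; (3|23)=+1, (2|23)=+1; (−1)^{2·2·11}·(+1)^2·(+1)^2 = +1.
v=19: a=19^2·(≡11), b=19^2·(≡5) mod 19; (11|19)=+1, (5|19)=+1; (−1)^{2·2·9}·(+1)^2·(+1)^2 = +1.
v=3: a=3^7·(≡1), b=3^8·(≡1) mod 3; (1|3)=+1, (1|3)=+1; (−1)^{7·8·1}·(+1)^8·(+1)^7 = +1.
v=∞: 210 > 0 and -770 < 0  ⇒  (a,b)_∞ = +1.
v=7: a=7^1·(≡1), b=7^-1·(≡2) mod 7; (1|7)=+1, (2|7)=+1; (−1)^{1·-1·3}·(+1)^-1·(+1)^1 = -1.
|Ram(210, -770)| = 2, even; anisotropic at {5, 7}.

[5, 7]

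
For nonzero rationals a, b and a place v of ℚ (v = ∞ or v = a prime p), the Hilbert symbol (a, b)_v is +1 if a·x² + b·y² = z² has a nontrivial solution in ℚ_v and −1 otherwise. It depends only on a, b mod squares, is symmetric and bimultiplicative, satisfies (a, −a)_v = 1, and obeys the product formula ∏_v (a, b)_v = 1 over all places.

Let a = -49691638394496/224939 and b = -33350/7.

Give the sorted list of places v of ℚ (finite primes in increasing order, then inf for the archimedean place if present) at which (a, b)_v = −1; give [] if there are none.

[2, 19, 29, inf]

Mod squares: a ≡ -2926, b ≡ -9338. Check v ∈ {∞, 2, 3, 5, 7, 11, 13, 19, 23, 29}.
v=∞: -2926 < 0 and -9338 < 0  ⇒  (a,b)_∞ = -1.
v=13: a=13^-2·(≡9), b=13^0·(≡3) mod 13; (9|13)=+1, (3|13)=+1; (−1)^{-2·0·6}·(+1)^0·(+1)^-2 = +1.
v=3: a=3^8·(≡2), b=3^0·(≡1) mod 3; (2|3)=-1, (1|3)=+1; (−1)^{8·0·1}·(-1)^0·(+1)^8 = +1.
v=2: v_2(a)=7, v_2(b)=1; units ≡ 1, 3 (mod 8); ε·ε+αω+βω = 0·1+7·1+1·0 ≡ 1  ⇒  (a,b)_2 = -1.
v=19: a=19^1·(≡17), b=19^0·(≡2) mod 19; (17|19)=+1, (2|19)=-1; (−1)^{1·0·9}·(+1)^0·(-1)^1 = -1.
v=5: a=5^0·(≡1), b=5^2·(≡3) mod 5; (1|5)=+1, (3|5)=-1; (−1)^{0·2·2}·(+1)^2·(-1)^0 = +1.
v=11: a=11^-3·(≡3), b=11^0·(≡5) mod 11; (3|11)=+1, (5|11)=+1; (−1)^{-3·0·5}·(+1)^0·(+1)^-3 = +1.
v=29: a=29^2·(≡18), b=29^1·(≡18) mod 29; (18|29)=-1, (18|29)=-1; (−1)^{2·1·14}·(-1)^1·(-1)^2 = -1.
v=23: a=23^2·(≡13), b=23^1·(≡13) mod 23; (13|23)=+1, (13|23)=+1; (−1)^{2·1·11}·(+1)^1·(+1)^2 = +1.
v=7: a=7^1·(≡4), b=7^-1·(≡5) mod 7; (4|7)=+1, (5|7)=-1; (−1)^{1·-1·3}·(+1)^-1·(-1)^1 = +1.
(-2926, -9338 / ℚ) ramifies at {2, 19, 29, ∞}: a division algebra.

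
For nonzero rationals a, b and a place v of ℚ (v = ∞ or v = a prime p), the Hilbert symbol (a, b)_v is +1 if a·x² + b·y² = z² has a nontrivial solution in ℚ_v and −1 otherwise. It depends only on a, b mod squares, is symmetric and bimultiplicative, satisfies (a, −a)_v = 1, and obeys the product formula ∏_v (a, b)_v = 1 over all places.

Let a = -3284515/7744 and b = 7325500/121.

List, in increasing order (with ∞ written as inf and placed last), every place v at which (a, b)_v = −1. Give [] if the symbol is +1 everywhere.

[5, 13]

Mod squares: a ≡ -115, b ≡ 1495. Check v ∈ {∞, 2, 5, 7, 11, 13, 23}.
v=7: a=7^0·(≡2), b=7^2·(≡4) mod 7; (2|7)=+1, (4|7)=+1; (−1)^{0·2·3}·(+1)^2·(+1)^0 = +1.
v=23: a=23^1·(≡3), b=23^1·(≡7) mod 23; (3|23)=+1, (7|23)=-1; (−1)^{1·1·11}·(+1)^1·(-1)^1 = +1.
v=13: a=13^4·(≡6), b=13^1·(≡7) mod 13; (6|13)=-1, (7|13)=-1; (−1)^{4·1·6}·(-1)^1·(-1)^4 = -1.
v=5: a=5^1·(≡3), b=5^3·(≡4) mod 5; (3|5)=-1, (4|5)=+1; (−1)^{1·3·2}·(-1)^3·(+1)^1 = -1.
v=2: v_2(a)=-6, v_2(b)=2; units ≡ 5, 7 (mod 8); ε·ε+αω+βω = 0·1+-6·0+2·1 ≡ 0  ⇒  (a,b)_2 = +1.
v=11: a=11^-2·(≡7), b=11^-2·(≡6) mod 11; (7|11)=-1, (6|11)=-1; (−1)^{-2·-2·5}·(-1)^-2·(-1)^-2 = +1.
v=∞: -115 < 0 and 1495 > 0  ⇒  (a,b)_∞ = +1.
(-115, 1495 / ℚ) ramifies at {5, 13}: a division algebra.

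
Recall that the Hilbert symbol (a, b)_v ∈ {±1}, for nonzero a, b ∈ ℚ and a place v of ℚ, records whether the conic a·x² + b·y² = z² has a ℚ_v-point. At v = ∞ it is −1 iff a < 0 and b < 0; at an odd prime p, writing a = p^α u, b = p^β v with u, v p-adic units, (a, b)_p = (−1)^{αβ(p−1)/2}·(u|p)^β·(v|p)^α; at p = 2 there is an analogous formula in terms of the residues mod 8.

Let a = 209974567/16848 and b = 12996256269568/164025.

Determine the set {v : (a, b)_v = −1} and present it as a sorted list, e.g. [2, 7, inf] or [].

[11, 19]

Mod squares: a ≡ 62491, b ≡ 13. Check v ∈ {∞, 2, 3, 5, 11, 13, 19, 23}.
v=∞: 62491 > 0 and 13 > 0  ⇒  (a,b)_∞ = +1.
v=23: a=23^1·(≡16), b=23^2·(≡12) mod 23; (16|23)=+1, (12|23)=+1; (−1)^{1·2·11}·(+1)^2·(+1)^1 = +1.
v=3: a=3^-4·(≡1), b=3^-8·(≡1) mod 3; (1|3)=+1, (1|3)=+1; (−1)^{-4·-8·1}·(+1)^-8·(+1)^-4 = +1.
v=2: v_2(a)=-4, v_2(b)=8; units ≡ 3, 5 (mod 8); ε·ε+αω+βω = 1·0+-4·1+8·1 ≡ 0  ⇒  (a,b)_2 = +1.
v=11: a=11^3·(≡4), b=11^2·(≡10) mod 11; (4|11)=+1, (10|11)=-1; (−1)^{3·2·5}·(+1)^2·(-1)^3 = -1.
v=5: a=5^0·(≡4), b=5^-2·(≡3) mod 5; (4|5)=+1, (3|5)=-1; (−1)^{0·-2·2}·(+1)^-2·(-1)^0 = +1.
v=13: a=13^-1·(≡4), b=13^3·(≡4) mod 13; (4|13)=+1, (4|13)=+1; (−1)^{-1·3·6}·(+1)^3·(+1)^-1 = +1.
v=19: a=19^3·(≡3), b=19^2·(≡13) mod 19; (3|19)=-1, (13|19)=-1; (−1)^{3·2·9}·(-1)^2·(-1)^3 = -1.
|Ram(62491, 13)| = 2, even; anisotropic at {11, 19}.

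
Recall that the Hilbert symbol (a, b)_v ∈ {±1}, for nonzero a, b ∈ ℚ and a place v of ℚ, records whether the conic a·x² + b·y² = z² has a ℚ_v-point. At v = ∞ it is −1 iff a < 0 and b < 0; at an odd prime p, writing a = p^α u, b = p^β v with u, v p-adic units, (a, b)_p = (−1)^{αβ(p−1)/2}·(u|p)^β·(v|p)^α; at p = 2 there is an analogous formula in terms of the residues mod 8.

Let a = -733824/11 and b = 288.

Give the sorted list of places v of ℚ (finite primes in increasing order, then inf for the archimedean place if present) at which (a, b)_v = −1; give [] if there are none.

[11, 13]

(a, b) ≡ (-286, 2) mod (ℚ^×)²; places V = {2, 3, 7, 11, 13, ∞}.
(a,b)_11: α=-1, u≡8; β=0, v≡2 (mod 11); (8|11)=-1, (2|11)=-1; sign (−1)^0·-1^0·-1^-1 = -1.
(a,b)_3: α=2, u≡2; β=2, v≡2 (mod 3); (2|3)=-1, (2|3)=-1; sign (−1)^0·-1^2·-1^2 = +1.
(a,b)_7: α=2, u≡1; β=0, v≡1 (mod 7); (1|7)=+1, (1|7)=+1; sign (−1)^0·+1^0·+1^2 = +1.
(a,b)_∞: sgn(-286)=−, sgn(2)=+, so +1.
(a,b)_13: α=1, u≡1; β=0, v≡2 (mod 13); (1|13)=+1, (2|13)=-1; sign (−1)^0·+1^0·-1^1 = -1.
(a,b)_2: α=7, β=5; u≡1, v≡1 (mod 8); ε(u)ε(v)=0·0, αω(v)=7·0, βω(u)=5·0; sum ≡ 0  ⇒  +1.
Ram(-286, 2) = {11, 13}; no ℚ_11-point on the conic.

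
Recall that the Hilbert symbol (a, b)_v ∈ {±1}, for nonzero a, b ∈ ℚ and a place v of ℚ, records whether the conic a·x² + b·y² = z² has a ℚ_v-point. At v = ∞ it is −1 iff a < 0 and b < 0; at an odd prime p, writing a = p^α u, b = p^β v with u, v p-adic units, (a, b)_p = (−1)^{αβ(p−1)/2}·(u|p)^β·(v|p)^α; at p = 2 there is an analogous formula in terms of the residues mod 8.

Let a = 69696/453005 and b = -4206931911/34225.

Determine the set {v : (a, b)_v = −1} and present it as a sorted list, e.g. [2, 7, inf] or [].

(a, b) ≡ (5, -143871) mod (ℚ^×)²; places V = {2, 3, 5, 7, 11, 13, 17, 19, 31, 37, 43, ∞}.
(a,b)_11: α=2, u≡5; β=0, v≡4 (mod 11); (5|11)=+1, (4|11)=+1; sign (−1)^0·+1^0·+1^2 = +1.
(a,b)_∞: sgn(5)=+, sgn(-143871)=−, so +1.
(a,b)_17: α=0, u≡5; β=1, v≡5 (mod 17); (5|17)=-1, (5|17)=-1; sign (−1)^0·-1^1·-1^0 = -1.
(a,b)_5: α=-1, u≡1; β=-2, v≡1 (mod 5); (1|5)=+1, (1|5)=+1; sign (−1)^0·+1^-2·+1^-1 = +1.
(a,b)_19: α=0, u≡6; β=2, v≡7 (mod 19); (6|19)=+1, (7|19)=+1; sign (−1)^0·+1^2·+1^0 = +1.
(a,b)_13: α=0, u≡6; β=1, v≡4 (mod 13); (6|13)=-1, (4|13)=+1; sign (−1)^0·-1^1·+1^0 = -1.
(a,b)_3: α=2, u≡2; β=5, v≡1 (mod 3); (2|3)=-1, (1|3)=+1; sign (−1)^0·-1^5·+1^2 = -1.
(a,b)_37: α=0, u≡15; β=-2, v≡23 (mod 37); (15|37)=-1, (23|37)=-1; sign (−1)^0·-1^-2·-1^0 = +1.
(a,b)_2: α=6, β=0; u≡5, v≡1 (mod 8); ε(u)ε(v)=0·0, αω(v)=6·0, βω(u)=0·1; sum ≡ 0  ⇒  +1.
(a,b)_31: α=0, u≡4; β=1, v≡10 (mod 31); (4|31)=+1, (10|31)=+1; sign (−1)^0·+1^1·+1^0 = +1.
(a,b)_7: α=-2, u≡5; β=1, v≡6 (mod 7); (5|7)=-1, (6|7)=-1; sign (−1)^0·-1^1·-1^-2 = -1.
(a,b)_43: α=-2, u≡27; β=0, v≡12 (mod 43); (27|43)=-1, (12|43)=-1; sign (−1)^0·-1^0·-1^-2 = +1.
(5, -143871 / ℚ) ramifies at {3, 7, 13, 17}: a division algebra.

[3, 7, 13, 17]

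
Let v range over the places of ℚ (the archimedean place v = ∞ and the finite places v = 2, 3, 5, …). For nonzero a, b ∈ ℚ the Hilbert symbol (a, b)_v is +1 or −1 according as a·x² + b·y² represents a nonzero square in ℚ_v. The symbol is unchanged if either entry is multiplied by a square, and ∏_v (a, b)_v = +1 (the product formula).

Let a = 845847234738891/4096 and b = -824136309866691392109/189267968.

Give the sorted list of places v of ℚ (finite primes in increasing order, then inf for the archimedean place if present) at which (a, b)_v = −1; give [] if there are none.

[3, 11, 17, 29]

(a, b) ≡ (11, -32538) mod (ℚ^×)²; places V = {2, 3, 7, 11, 17, 19, 29, ∞}.
(a,b)_19: α=0, u≡9; β=-2, v≡7 (mod 19); (9|19)=+1, (7|19)=+1; sign (−1)^0·+1^-2·+1^0 = +1.
(a,b)_29: α=2, u≡21; β=3, v≡7 (mod 29); (21|29)=-1, (7|29)=+1; sign (−1)^0·-1^3·+1^2 = -1.
(a,b)_3: α=2, u≡2; β=1, v≡2 (mod 3); (2|3)=-1, (2|3)=-1; sign (−1)^0·-1^1·-1^2 = -1.
(a,b)_7: α=4, u≡1; β=6, v≡5 (mod 7); (1|7)=+1, (5|7)=-1; sign (−1)^0·+1^6·-1^4 = +1.
(a,b)_∞: sgn(11)=+, sgn(-32538)=−, so +1.
(a,b)_17: α=2, u≡10; β=3, v≡12 (mod 17); (10|17)=-1, (12|17)=-1; sign (−1)^0·-1^3·-1^2 = -1.
(a,b)_2: α=-12, β=-19; u≡3, v≡3 (mod 8); ε(u)ε(v)=1·1, αω(v)=-12·1, βω(u)=-19·1; sum ≡ 0  ⇒  +1.
(a,b)_11: α=5, u≡5; β=7, v≡3 (mod 11); (5|11)=+1, (3|11)=+1; sign (−1)^1·+1^7·+1^5 = -1.
Ram(11, -32538) = {3, 11, 17, 29}; no ℚ_3-point on the conic.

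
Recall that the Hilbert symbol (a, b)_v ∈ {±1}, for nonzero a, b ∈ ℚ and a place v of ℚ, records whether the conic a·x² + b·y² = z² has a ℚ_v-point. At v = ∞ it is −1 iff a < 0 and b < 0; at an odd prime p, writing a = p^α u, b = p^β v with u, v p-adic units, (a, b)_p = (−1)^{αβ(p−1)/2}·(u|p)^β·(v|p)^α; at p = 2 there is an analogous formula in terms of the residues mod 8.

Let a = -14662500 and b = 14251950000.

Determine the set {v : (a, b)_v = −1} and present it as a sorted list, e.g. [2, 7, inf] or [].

[2, 3, 5, 17]

Mod squares: a ≡ -5865, b ≡ 1955. Check v ∈ {∞, 2, 3, 5, 17, 23}.
v=3: a=3^1·(≡1), b=3^6·(≡2) mod 3; (1|3)=+1, (2|3)=-1; (−1)^{1·6·1}·(+1)^6·(-1)^1 = -1.
v=17: a=17^1·(≡12), b=17^1·(≡15) mod 17; (12|17)=-1, (15|17)=+1; (−1)^{1·1·8}·(-1)^1·(+1)^1 = -1.
v=∞: -5865 < 0 and 1955 > 0  ⇒  (a,b)_∞ = +1.
v=5: a=5^5·(≡3), b=5^5·(≡4) mod 5; (3|5)=-1, (4|5)=+1; (−1)^{5·5·2}·(-1)^5·(+1)^5 = -1.
v=2: v_2(a)=2, v_2(b)=4; units ≡ 7, 3 (mod 8); ε·ε+αω+βω = 1·1+2·1+4·0 ≡ 1  ⇒  (a,b)_2 = -1.
v=23: a=23^1·(≡14), b=23^1·(≡8) mod 23; (14|23)=-1, (8|23)=+1; (−1)^{1·1·11}·(-1)^1·(+1)^1 = +1.
|Ram(-5865, 1955)| = 4, even; anisotropic at {2, 3, 5, 17}.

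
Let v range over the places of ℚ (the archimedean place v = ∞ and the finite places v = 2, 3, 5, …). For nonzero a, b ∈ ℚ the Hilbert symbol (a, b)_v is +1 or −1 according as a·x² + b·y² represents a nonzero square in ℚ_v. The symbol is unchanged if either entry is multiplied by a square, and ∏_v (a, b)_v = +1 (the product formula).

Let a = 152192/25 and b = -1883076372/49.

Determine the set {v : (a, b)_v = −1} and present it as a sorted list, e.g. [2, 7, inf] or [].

[2, 29]

Mod squares: a ≡ 2378, b ≡ -37. Check v ∈ {∞, 2, 3, 5, 7, 29, 37, 41}.
v=29: a=29^1·(≡22), b=29^2·(≡26) mod 29; (22|29)=+1, (26|29)=-1; (−1)^{1·2·14}·(+1)^2·(-1)^1 = -1.
v=∞: 2378 > 0 and -37 < 0  ⇒  (a,b)_∞ = +1.
v=7: a=7^0·(≡3), b=7^-2·(≡5) mod 7; (3|7)=-1, (5|7)=-1; (−1)^{0·-2·3}·(-1)^-2·(-1)^0 = +1.
v=3: a=3^0·(≡2), b=3^2·(≡2) mod 3; (2|3)=-1, (2|3)=-1; (−1)^{0·2·1}·(-1)^2·(-1)^0 = +1.
v=41: a=41^1·(≡14), b=41^2·(≡9) mod 41; (14|41)=-1, (9|41)=+1; (−1)^{1·2·20}·(-1)^2·(+1)^1 = +1.
v=37: a=37^0·(≡33), b=37^1·(≡36) mod 37; (33|37)=+1, (36|37)=+1; (−1)^{0·1·18}·(+1)^1·(+1)^0 = +1.
v=5: a=5^-2·(≡2), b=5^0·(≡2) mod 5; (2|5)=-1, (2|5)=-1; (−1)^{-2·0·2}·(-1)^0·(-1)^-2 = +1.
v=2: v_2(a)=7, v_2(b)=2; units ≡ 5, 3 (mod 8); ε·ε+αω+βω = 0·1+7·1+2·1 ≡ 1  ⇒  (a,b)_2 = -1.
(2378, -37 / ℚ) ramifies at {2, 29}: a division algebra.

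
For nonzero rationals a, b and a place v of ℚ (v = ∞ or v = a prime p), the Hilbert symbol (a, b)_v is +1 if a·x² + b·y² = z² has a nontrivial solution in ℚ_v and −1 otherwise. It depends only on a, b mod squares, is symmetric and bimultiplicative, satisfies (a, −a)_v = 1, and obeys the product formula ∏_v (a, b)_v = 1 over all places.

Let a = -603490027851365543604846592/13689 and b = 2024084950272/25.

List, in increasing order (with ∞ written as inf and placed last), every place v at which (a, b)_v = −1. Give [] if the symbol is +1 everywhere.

(a, b) ≡ (-7, 365893) mod (ℚ^×)²; places V = {2, 3, 5, 7, 11, 13, 17, 29, 31, 37, ∞}.
(a,b)_17: α=4, u≡5; β=0, v≡9 (mod 17); (5|17)=-1, (9|17)=+1; sign (−1)^0·-1^0·+1^4 = +1.
(a,b)_3: α=-4, u≡2; β=2, v≡1 (mod 3); (2|3)=-1, (1|3)=+1; sign (−1)^0·-1^2·+1^-4 = +1.
(a,b)_∞: sgn(-7)=−, sgn(365893)=+, so +1.
(a,b)_29: α=2, u≡16; β=1, v≡10 (mod 29); (16|29)=+1, (10|29)=-1; sign (−1)^0·+1^1·-1^2 = +1.
(a,b)_37: α=2, u≡12; β=1, v≡21 (mod 37); (12|37)=+1, (21|37)=+1; sign (−1)^0·+1^1·+1^2 = +1.
(a,b)_2: α=16, β=8; u≡1, v≡5 (mod 8); ε(u)ε(v)=0·0, αω(v)=16·1, βω(u)=8·0; sum ≡ 0  ⇒  +1.
(a,b)_7: α=7, u≡3; β=4, v≡6 (mod 7); (3|7)=-1, (6|7)=-1; sign (−1)^0·-1^4·-1^7 = -1.
(a,b)_31: α=2, u≡15; β=1, v≡11 (mod 31); (15|31)=-1, (11|31)=-1; sign (−1)^0·-1^1·-1^2 = -1.
(a,b)_13: α=-2, u≡2; β=0, v≡5 (mod 13); (2|13)=-1, (5|13)=-1; sign (−1)^0·-1^0·-1^-2 = +1.
(a,b)_5: α=0, u≡2; β=-2, v≡2 (mod 5); (2|5)=-1, (2|5)=-1; sign (−1)^0·-1^-2·-1^0 = +1.
(a,b)_11: α=2, u≡4; β=1, v≡6 (mod 11); (4|11)=+1, (6|11)=-1; sign (−1)^0·+1^1·-1^2 = +1.
(-7, 365893 / ℚ) ramifies at {7, 31}: a division algebra.

[7, 31]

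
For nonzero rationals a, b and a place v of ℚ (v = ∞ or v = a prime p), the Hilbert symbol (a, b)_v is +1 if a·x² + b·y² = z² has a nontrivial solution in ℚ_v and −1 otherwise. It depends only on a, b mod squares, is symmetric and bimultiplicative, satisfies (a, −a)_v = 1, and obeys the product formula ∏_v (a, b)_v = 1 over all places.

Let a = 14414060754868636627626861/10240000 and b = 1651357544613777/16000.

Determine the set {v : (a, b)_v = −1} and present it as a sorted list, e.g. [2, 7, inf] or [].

(a, b) ≡ (429, 2730) mod (ℚ^×)²; places V = {2, 3, 5, 7, 11, 13, ∞}.
(a,b)_7: α=8, u≡2; β=5, v≡3 (mod 7); (2|7)=+1, (3|7)=-1; sign (−1)^0·+1^5·-1^8 = +1.
(a,b)_2: α=-14, β=-7; u≡5, v≡5 (mod 8); ε(u)ε(v)=0·0, αω(v)=-14·1, βω(u)=-7·1; sum ≡ 1  ⇒  -1.
(a,b)_13: α=9, u≡11; β=5, v≡8 (mod 13); (11|13)=-1, (8|13)=-1; sign (−1)^0·-1^5·-1^9 = +1.
(a,b)_11: α=3, u≡8; β=2, v≡7 (mod 11); (8|11)=-1, (7|11)=-1; sign (−1)^0·-1^2·-1^3 = -1.
(a,b)_5: α=-4, u≡4; β=-3, v≡4 (mod 5); (4|5)=+1, (4|5)=+1; sign (−1)^0·+1^-3·+1^-4 = +1.
(a,b)_∞: sgn(429)=+, sgn(2730)=+, so +1.
(a,b)_3: α=11, u≡2; β=7, v≡1 (mod 3); (2|3)=-1, (1|3)=+1; sign (−1)^1·-1^7·+1^11 = +1.
|Ram(429, 2730)| = 2, even; anisotropic at {2, 11}.

[2, 11]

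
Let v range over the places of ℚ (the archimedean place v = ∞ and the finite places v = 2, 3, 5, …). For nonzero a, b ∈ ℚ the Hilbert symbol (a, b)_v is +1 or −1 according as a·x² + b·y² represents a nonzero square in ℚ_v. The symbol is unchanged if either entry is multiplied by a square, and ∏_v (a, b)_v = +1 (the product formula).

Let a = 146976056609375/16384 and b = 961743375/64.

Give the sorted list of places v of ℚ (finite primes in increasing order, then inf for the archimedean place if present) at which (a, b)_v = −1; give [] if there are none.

[2, 5]

(a, b) ≡ (47, 215) mod (ℚ^×)²; places V = {2, 3, 5, 7, 43, 47, ∞}.
(a,b)_7: α=2, u≡5; β=0, v≡5 (mod 7); (5|7)=-1, (5|7)=-1; sign (−1)^0·-1^0·-1^2 = +1.
(a,b)_5: α=6, u≡2; β=3, v≡3 (mod 5); (2|5)=-1, (3|5)=-1; sign (−1)^0·-1^3·-1^6 = -1.
(a,b)_∞: sgn(47)=+, sgn(215)=+, so +1.
(a,b)_2: α=-14, β=-6; u≡7, v≡7 (mod 8); ε(u)ε(v)=1·1, αω(v)=-14·0, βω(u)=-6·0; sum ≡ 1  ⇒  -1.
(a,b)_43: α=2, u≡38; β=1, v≡5 (mod 43); (38|43)=+1, (5|43)=-1; sign (−1)^0·+1^1·-1^2 = +1.
(a,b)_47: α=3, u≡24; β=2, v≡34 (mod 47); (24|47)=+1, (34|47)=+1; sign (−1)^0·+1^2·+1^3 = +1.
(a,b)_3: α=0, u≡2; β=4, v≡2 (mod 3); (2|3)=-1, (2|3)=-1; sign (−1)^0·-1^4·-1^0 = +1.
(47, 215 / ℚ) ramifies at {2, 5}: a division algebra.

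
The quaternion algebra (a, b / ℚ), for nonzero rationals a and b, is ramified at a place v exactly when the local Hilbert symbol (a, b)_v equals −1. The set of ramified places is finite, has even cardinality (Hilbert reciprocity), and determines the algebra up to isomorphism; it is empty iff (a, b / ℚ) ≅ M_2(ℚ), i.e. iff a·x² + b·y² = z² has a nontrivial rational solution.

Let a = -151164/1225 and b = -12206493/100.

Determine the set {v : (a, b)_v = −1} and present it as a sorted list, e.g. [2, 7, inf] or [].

Mod squares: a ≡ -4199, b ≡ -13. Check v ∈ {∞, 2, 3, 5, 7, 13, 17, 19}.
v=19: a=19^1·(≡9), b=19^2·(≡9) mod 19; (9|19)=+1, (9|19)=+1; (−1)^{1·2·9}·(+1)^2·(+1)^1 = +1.
v=13: a=13^1·(≡11), b=13^1·(≡9) mod 13; (11|13)=-1, (9|13)=+1; (−1)^{1·1·6}·(-1)^1·(+1)^1 = -1.
v=17: a=17^1·(≡16), b=17^2·(≡13) mod 17; (16|17)=+1, (13|17)=+1; (−1)^{1·2·8}·(+1)^2·(+1)^1 = +1.
v=2: v_2(a)=2, v_2(b)=-2; units ≡ 1, 3 (mod 8); ε·ε+αω+βω = 0·1+2·1+-2·0 ≡ 0  ⇒  (a,b)_2 = +1.
v=∞: -4199 < 0 and -13 < 0  ⇒  (a,b)_∞ = -1.
v=7: a=7^-2·(≡2), b=7^0·(≡1) mod 7; (2|7)=+1, (1|7)=+1; (−1)^{-2·0·3}·(+1)^0·(+1)^-2 = +1.
v=3: a=3^2·(≡1), b=3^2·(≡2) mod 3; (1|3)=+1, (2|3)=-1; (−1)^{2·2·1}·(+1)^2·(-1)^2 = +1.
v=5: a=5^-2·(≡4), b=5^-2·(≡3) mod 5; (4|5)=+1, (3|5)=-1; (−1)^{-2·-2·2}·(+1)^-2·(-1)^-2 = +1.
Ram(-4199, -13) = {13, ∞}; no ℚ_13-point on the conic.

[13, inf]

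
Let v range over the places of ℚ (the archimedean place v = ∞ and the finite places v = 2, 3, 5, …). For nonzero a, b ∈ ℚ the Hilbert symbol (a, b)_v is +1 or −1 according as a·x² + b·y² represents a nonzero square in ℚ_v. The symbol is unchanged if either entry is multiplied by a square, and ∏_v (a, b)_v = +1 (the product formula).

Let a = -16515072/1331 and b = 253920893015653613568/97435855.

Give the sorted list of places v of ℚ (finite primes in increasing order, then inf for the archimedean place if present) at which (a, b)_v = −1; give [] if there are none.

[2, 5, 7, 11]

Mod squares: a ≡ -77, b ≡ 4290. Check v ∈ {∞, 2, 3, 5, 7, 11, 13, 19, 23}.
v=5: a=5^0·(≡3), b=5^-1·(≡3) mod 5; (3|5)=-1, (3|5)=-1; (−1)^{0·-1·2}·(-1)^-1·(-1)^0 = -1.
v=3: a=3^2·(≡1), b=3^5·(≡2) mod 3; (1|3)=+1, (2|3)=-1; (−1)^{2·5·1}·(+1)^5·(-1)^2 = +1.
v=7: a=7^1·(≡5), b=7^2·(≡3) mod 7; (5|7)=-1, (3|7)=-1; (−1)^{1·2·3}·(-1)^2·(-1)^1 = -1.
v=23: a=23^0·(≡20), b=23^2·(≡9) mod 23; (20|23)=-1, (9|23)=+1; (−1)^{0·2·11}·(-1)^2·(+1)^0 = +1.
v=11: a=11^-3·(≡9), b=11^-7·(≡1) mod 11; (9|11)=+1, (1|11)=+1; (−1)^{-3·-7·5}·(+1)^-7·(+1)^-3 = -1.
v=19: a=19^0·(≡13), b=19^2·(≡2) mod 19; (13|19)=-1, (2|19)=-1; (−1)^{0·2·9}·(-1)^2·(-1)^0 = +1.
v=13: a=13^0·(≡10), b=13^1·(≡7) mod 13; (10|13)=+1, (7|13)=-1; (−1)^{0·1·6}·(+1)^1·(-1)^0 = +1.
v=2: v_2(a)=18, v_2(b)=33; units ≡ 3, 1 (mod 8); ε·ε+αω+βω = 1·0+18·0+33·1 ≡ 1  ⇒  (a,b)_2 = -1.
v=∞: -77 < 0 and 4290 > 0  ⇒  (a,b)_∞ = +1.
|Ram(-77, 4290)| = 4, even; anisotropic at {2, 5, 7, 11}.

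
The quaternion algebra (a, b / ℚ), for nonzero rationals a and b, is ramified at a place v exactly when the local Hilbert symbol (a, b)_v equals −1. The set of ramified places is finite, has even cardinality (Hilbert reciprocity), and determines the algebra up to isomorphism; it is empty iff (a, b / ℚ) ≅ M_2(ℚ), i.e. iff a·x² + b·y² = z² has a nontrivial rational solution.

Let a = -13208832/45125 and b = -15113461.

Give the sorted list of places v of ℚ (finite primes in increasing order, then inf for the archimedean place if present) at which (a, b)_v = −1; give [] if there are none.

[2, 41, 47, inf]

(a, b) ≡ (-65, -15113461) mod (ℚ^×)²; places V = {2, 3, 5, 7, 11, 13, 19, 23, 31, 41, 47, ∞}.
(a,b)_5: α=-3, u≡3; β=0, v≡4 (mod 5); (3|5)=-1, (4|5)=+1; sign (−1)^0·-1^0·+1^-3 = +1.
(a,b)_31: α=0, u≡1; β=1, v≡6 (mod 31); (1|31)=+1, (6|31)=-1; sign (−1)^0·+1^1·-1^0 = +1.
(a,b)_2: α=8, β=0; u≡7, v≡3 (mod 8); ε(u)ε(v)=1·1, αω(v)=8·1, βω(u)=0·0; sum ≡ 1  ⇒  -1.
(a,b)_19: α=-2, u≡4; β=0, v≡13 (mod 19); (4|19)=+1, (13|19)=-1; sign (−1)^0·+1^0·-1^-2 = +1.
(a,b)_47: α=0, u≡19; β=1, v≡11 (mod 47); (19|47)=-1, (11|47)=-1; sign (−1)^0·-1^1·-1^0 = -1.
(a,b)_41: α=0, u≡17; β=1, v≡10 (mod 41); (17|41)=-1, (10|41)=+1; sign (−1)^0·-1^1·+1^0 = -1.
(a,b)_13: α=1, u≡8; β=0, v≡1 (mod 13); (8|13)=-1, (1|13)=+1; sign (−1)^0·-1^0·+1^1 = +1.
(a,b)_7: α=2, u≡3; β=0, v≡1 (mod 7); (3|7)=-1, (1|7)=+1; sign (−1)^0·-1^0·+1^2 = +1.
(a,b)_23: α=0, u≡1; β=1, v≡3 (mod 23); (1|23)=+1, (3|23)=+1; sign (−1)^0·+1^1·+1^0 = +1.
(a,b)_11: α=0, u≡4; β=1, v≡4 (mod 11); (4|11)=+1, (4|11)=+1; sign (−1)^0·+1^1·+1^0 = +1.
(a,b)_3: α=4, u≡1; β=0, v≡2 (mod 3); (1|3)=+1, (2|3)=-1; sign (−1)^0·+1^0·-1^4 = +1.
(a,b)_∞: sgn(-65)=−, sgn(-15113461)=−, so -1.
(-65, -15113461 / ℚ) ramifies at {2, 41, 47, ∞}: a division algebra.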